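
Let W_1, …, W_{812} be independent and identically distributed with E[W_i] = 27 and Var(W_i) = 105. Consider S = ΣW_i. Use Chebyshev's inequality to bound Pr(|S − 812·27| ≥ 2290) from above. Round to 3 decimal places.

0.016

Var(S) = n·Var(W_i) = 812·105 = 85260.
Chebyshev: Pr(|S − 812·27| ≥ 2290) ≤ Var(S)/2290² = 85260/5244100 = 0.0163.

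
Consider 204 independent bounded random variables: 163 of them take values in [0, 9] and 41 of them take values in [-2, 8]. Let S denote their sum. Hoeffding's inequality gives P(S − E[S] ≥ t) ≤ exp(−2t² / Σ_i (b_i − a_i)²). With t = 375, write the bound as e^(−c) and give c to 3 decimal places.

16.254

Σ(b_i − a_i)² = 163·9² + 41·10² = 17303.
c = 2t² / 17303 = 2·375² / 17303 = 16.2544.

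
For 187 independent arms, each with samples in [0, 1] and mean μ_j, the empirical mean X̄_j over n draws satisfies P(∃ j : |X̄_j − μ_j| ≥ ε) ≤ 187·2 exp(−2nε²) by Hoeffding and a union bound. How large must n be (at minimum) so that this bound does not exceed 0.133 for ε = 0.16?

Need 2·187·exp(−2nε²) ≤ 0.133, i.e. exp(−2nε²) ≤ 0.133/374.
So 2nε² ≥ ln(374/0.133) = 7.941662.
Hence n ≥ 7.941662/(2·0.16²) = 155.111.
The smallest integer n is 156.

156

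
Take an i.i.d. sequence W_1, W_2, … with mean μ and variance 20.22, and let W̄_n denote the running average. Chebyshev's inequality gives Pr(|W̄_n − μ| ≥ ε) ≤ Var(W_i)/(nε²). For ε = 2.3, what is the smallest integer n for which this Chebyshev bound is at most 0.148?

Require 20.22/(n·2.3²) ≤ 0.148, i.e. n ≥ 20.22/(0.148·2.3²) = 25.826.
The smallest integer n is 26.

26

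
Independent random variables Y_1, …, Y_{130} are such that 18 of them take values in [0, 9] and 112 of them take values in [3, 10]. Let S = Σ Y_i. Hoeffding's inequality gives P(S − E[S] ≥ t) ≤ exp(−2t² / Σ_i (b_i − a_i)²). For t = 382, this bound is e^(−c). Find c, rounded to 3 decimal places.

42.017

Σ(b_i − a_i)² = 18·9² + 112·7² = 6946.
c = 2t² / 6946 = 2·382² / 6946 = 42.0167.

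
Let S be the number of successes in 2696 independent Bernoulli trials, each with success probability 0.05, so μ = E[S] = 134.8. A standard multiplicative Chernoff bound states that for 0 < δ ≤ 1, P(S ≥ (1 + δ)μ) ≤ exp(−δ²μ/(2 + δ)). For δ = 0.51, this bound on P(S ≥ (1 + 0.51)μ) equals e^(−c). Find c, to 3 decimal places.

c = δ²μ/(2 + δ) = 0.51²·134.8/(2 + 0.51) = 13.9687.

13.969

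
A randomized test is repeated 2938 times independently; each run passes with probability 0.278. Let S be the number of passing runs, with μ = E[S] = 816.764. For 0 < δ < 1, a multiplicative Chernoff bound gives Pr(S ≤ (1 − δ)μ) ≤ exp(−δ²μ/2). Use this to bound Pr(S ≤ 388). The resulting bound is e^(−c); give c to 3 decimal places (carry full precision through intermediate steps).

Write 388 = (1 − δ)μ, so δ = 1 − 388/816.764 = 0.5249546…
Then the exponent is δ²μ/2 = (μ − 388)²/(2μ) = 112.540812.

112.541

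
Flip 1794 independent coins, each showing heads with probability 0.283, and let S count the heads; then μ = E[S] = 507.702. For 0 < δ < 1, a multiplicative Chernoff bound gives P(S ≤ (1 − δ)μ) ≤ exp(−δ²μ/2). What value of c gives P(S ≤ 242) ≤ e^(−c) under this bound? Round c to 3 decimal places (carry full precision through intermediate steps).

Write 242 = (1 − δ)μ, so δ = 1 − 242/507.702 = 0.5233424…
Then the exponent is δ²μ/2 = (μ − 242)²/(2μ) = 69.526566.

69.527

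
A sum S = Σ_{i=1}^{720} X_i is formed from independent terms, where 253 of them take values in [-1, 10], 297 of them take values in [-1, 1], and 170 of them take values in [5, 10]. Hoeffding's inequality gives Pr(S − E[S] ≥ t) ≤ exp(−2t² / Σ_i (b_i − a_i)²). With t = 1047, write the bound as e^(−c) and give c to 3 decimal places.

60.814

Σ(b_i − a_i)² = 253·11² + 297·2² + 170·5² = 36051.
c = 2t² / 36051 = 2·1047² / 36051 = 60.8143.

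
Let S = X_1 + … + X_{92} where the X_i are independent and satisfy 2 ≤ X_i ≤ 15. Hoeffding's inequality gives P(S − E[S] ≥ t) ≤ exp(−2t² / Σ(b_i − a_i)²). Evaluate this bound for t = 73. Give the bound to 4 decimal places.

Σ(b_i − a_i)² = 92·(13)² = 15548.
Exponent = 2·73²/15548 = 0.6855.
Bound = exp(−0.6855) = 0.50384.

0.5038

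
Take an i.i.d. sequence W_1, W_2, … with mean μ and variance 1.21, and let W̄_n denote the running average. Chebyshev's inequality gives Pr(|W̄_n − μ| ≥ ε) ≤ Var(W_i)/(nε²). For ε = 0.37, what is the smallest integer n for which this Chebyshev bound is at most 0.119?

75

Require 1.21/(n·0.37²) ≤ 0.119, i.e. n ≥ 1.21/(0.119·0.37²) = 74.274.
The smallest integer n is 75.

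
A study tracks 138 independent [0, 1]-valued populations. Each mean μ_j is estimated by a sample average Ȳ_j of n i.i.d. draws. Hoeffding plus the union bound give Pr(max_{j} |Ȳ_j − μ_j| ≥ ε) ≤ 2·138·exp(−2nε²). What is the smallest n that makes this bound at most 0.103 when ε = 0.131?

Need 2·138·exp(−2nε²) ≤ 0.103, i.e. exp(−2nε²) ≤ 0.103/276.
So 2nε² ≥ ln(276/0.103) = 7.893427.
Hence n ≥ 7.893427/(2·0.131²) = 229.982.
The smallest integer n is 230.

230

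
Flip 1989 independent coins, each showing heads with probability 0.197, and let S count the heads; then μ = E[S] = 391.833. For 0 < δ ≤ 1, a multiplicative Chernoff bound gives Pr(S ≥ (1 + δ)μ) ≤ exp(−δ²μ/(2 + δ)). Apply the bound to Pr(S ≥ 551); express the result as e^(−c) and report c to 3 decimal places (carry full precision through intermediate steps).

26.870

Write 551 = (1 + δ)μ, so δ = 551/391.833 − 1 = 0.4062113…
Then the exponent is δ²μ/(2 + δ) = (551 − μ)² / (μ·(2 + δ)) = 26.870224.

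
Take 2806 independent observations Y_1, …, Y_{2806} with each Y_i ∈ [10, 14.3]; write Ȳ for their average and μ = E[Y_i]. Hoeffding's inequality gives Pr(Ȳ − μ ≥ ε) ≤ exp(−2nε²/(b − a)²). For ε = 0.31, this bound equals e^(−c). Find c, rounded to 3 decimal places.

29.168

c = 2nε²/(b − a)² = 2·2806·0.31² / 4.3² = 29.1678.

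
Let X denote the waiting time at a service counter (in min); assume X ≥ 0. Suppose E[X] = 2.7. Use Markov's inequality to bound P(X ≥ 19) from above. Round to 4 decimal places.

Markov's inequality: for a non-negative random variable, P(X ≥ a) ≤ E[X]/a.
Here E[X] = 2.7 and a = 19, so the bound is 2.7/19 = 0.1421.

0.1421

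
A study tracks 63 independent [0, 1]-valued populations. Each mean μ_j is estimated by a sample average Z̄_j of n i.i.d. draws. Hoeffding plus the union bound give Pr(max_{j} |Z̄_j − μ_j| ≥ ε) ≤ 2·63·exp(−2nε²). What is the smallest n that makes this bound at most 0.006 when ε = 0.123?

329

Need 2·63·exp(−2nε²) ≤ 0.006, i.e. exp(−2nε²) ≤ 0.006/126.
So 2nε² ≥ ln(126/0.006) = 9.952278.
Hence n ≥ 9.952278/(2·0.123²) = 328.914.
The smallest integer n is 329.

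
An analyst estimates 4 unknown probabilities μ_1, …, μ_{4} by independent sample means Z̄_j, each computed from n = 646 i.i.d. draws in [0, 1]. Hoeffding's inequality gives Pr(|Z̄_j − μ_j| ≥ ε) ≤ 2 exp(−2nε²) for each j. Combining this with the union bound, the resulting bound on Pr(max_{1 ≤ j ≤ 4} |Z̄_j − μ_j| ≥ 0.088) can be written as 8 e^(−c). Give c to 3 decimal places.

10.005

Union bound over the 4 events: Pr(max_{1 ≤ j ≤ 4} |Z̄_j − μ_j| ≥ 0.088) ≤ 4·2·exp(−2nε²) = 8 exp(−2·646·0.088²).
So c = 2·646·0.088² = 10.0052.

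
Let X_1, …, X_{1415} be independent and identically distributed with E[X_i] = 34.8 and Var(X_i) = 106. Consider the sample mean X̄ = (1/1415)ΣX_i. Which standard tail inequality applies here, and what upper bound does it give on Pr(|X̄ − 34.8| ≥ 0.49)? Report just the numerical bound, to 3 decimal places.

With mean and variance of each term known, Chebyshev's inequality bounds the deviation of the sum (or sample mean).
Var(X̄) = Var(X_i)/n = 106/1415 = 0.074912.
Chebyshev: Pr(|X̄ − 34.8| ≥ 0.49) ≤ Var(X̄)/(0.49)² = 106/(1415·0.49²) = 0.3120.

0.312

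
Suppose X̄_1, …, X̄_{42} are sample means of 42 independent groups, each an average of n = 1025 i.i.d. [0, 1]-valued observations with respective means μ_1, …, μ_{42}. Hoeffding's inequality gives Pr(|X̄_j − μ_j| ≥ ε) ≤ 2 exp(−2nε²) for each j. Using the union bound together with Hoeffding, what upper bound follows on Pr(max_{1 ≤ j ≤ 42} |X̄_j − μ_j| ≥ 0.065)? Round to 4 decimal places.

0.0145

Per-experiment Hoeffding bound: 2·exp(−2·1025·0.065²) = 2·exp(−8.66125) = 0.00034634.
Union bound over 42 events: 42·0.00034634 = 0.01455.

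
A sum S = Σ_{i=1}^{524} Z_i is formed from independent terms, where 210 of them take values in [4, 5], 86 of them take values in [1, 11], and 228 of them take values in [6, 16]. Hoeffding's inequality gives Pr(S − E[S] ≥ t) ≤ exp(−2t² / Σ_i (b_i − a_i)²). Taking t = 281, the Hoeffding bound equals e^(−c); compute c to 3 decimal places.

4.996

Σ(b_i − a_i)² = 210·1² + 86·10² + 228·10² = 31610.
c = 2t² / 31610 = 2·281² / 31610 = 4.9960.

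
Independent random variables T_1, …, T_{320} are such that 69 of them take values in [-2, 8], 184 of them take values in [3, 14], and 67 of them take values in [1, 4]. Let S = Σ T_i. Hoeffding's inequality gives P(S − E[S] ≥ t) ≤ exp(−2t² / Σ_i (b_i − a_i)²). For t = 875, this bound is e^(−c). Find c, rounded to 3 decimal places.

51.441

Σ(b_i − a_i)² = 69·10² + 184·11² + 67·3² = 29767.
c = 2t² / 29767 = 2·875² / 29767 = 51.4412.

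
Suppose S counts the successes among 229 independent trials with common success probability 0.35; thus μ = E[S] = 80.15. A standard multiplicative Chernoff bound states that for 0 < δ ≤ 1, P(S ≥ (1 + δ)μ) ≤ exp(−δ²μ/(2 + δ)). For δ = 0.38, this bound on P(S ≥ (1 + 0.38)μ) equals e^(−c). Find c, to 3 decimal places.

c = δ²μ/(2 + δ) = 0.38²·80.15/(2 + 0.38) = 4.8629.

4.863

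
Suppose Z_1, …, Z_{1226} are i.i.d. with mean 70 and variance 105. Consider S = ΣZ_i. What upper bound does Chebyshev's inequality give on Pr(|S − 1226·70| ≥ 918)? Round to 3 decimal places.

0.153

Var(S) = n·Var(Z_i) = 1226·105 = 128730.
Chebyshev: Pr(|S − 1226·70| ≥ 918) ≤ Var(S)/918² = 128730/842724 = 0.1528.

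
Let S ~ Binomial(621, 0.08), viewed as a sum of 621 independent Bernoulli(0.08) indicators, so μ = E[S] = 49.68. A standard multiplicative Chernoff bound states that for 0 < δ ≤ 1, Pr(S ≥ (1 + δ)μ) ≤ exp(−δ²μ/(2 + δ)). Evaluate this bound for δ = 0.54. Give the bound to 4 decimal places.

0.0033

Exponent = δ²μ/(2 + δ) = 0.54²·49.68/2.54 = 5.7034.
Bound = exp(−5.7034) = 0.00333.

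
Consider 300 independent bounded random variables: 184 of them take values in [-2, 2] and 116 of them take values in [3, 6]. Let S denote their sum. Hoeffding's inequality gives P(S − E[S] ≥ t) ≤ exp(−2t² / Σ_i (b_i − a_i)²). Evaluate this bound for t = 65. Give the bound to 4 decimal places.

0.1202

Σ(b_i − a_i)² = 184·4² + 116·3² = 3988.
Exponent = 2·65² / 3988 = 2.11886.
Bound = exp(−2.11886) = 0.12017.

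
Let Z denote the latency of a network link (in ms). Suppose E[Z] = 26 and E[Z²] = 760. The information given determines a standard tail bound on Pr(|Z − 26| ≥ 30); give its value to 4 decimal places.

0.0933

The first two moments determine the variance, so Chebyshev's inequality is the sharpest standard bound available.
Var(Z) = E[Z²] − (E[Z])² = 760 − 676 = 84.
Chebyshev's inequality: Pr(|Z − μ| ≥ t) ≤ Var(Z)/t² = 84/900 = 0.0933.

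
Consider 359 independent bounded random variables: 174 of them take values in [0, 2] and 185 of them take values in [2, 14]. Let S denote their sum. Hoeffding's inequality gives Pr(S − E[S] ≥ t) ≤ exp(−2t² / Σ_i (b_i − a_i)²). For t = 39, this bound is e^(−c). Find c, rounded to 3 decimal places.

0.111

Σ(b_i − a_i)² = 174·2² + 185·12² = 27336.
c = 2t² / 27336 = 2·39² / 27336 = 0.1113.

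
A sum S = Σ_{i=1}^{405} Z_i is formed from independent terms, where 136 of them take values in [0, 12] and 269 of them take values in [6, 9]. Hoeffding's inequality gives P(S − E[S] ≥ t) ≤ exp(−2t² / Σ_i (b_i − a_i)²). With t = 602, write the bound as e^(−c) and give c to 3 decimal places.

Σ(b_i − a_i)² = 136·12² + 269·3² = 22005.
c = 2t² / 22005 = 2·602² / 22005 = 32.9383.

32.938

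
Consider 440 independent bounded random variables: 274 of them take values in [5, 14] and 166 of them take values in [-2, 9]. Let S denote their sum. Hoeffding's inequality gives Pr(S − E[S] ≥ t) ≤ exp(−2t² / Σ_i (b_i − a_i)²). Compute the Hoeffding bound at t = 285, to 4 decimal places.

Σ(b_i − a_i)² = 274·9² + 166·11² = 42280.
Exponent = 2·285² / 42280 = 3.84224.
Bound = exp(−3.84224) = 0.02145.

0.0214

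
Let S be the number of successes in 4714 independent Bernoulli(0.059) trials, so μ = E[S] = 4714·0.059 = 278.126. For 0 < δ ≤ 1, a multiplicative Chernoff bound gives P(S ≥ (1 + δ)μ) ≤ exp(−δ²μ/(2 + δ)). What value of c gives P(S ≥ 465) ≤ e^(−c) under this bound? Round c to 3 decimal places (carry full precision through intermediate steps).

Write 465 = (1 + δ)μ, so δ = 465/278.126 − 1 = 0.6719041…
Then the exponent is δ²μ/(2 + δ) = (465 − μ)² / (μ·(2 + δ)) = 46.993231.

46.993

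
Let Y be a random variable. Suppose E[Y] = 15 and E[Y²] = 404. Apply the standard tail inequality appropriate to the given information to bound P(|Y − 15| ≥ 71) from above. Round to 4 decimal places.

The first two moments determine the variance, so Chebyshev's inequality is the sharpest standard bound available.
Var(Y) = E[Y²] − (E[Y])² = 404 − 225 = 179.
Chebyshev's inequality: P(|Y − μ| ≥ t) ≤ Var(Y)/t² = 179/5041 = 0.0355.

0.0355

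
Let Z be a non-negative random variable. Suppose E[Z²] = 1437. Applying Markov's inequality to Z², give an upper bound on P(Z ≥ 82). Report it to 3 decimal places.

0.214

Since Z ≥ 0, the event {Z ≥ 82} is the same as {Z² ≥ 6724}.
Markov's inequality applied to Z² gives P(Z² ≥ 6724) ≤ E[Z²]/6724 = 1437/6724 = 0.2137.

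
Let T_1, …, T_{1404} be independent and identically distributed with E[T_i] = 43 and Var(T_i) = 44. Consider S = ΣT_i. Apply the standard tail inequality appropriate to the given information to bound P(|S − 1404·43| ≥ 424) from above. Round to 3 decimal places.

With mean and variance of each term known, Chebyshev's inequality bounds the deviation of the sum (or sample mean).
Var(S) = n·Var(T_i) = 1404·44 = 61776.
Chebyshev: P(|S − 1404·43| ≥ 424) ≤ Var(S)/424² = 61776/179776 = 0.3436.

0.344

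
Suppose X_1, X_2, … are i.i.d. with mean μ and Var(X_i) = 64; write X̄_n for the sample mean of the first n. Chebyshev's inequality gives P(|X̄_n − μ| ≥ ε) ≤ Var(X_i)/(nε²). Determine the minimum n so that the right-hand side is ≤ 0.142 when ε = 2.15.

98

Require 64/(n·2.15²) ≤ 0.142, i.e. n ≥ 64/(0.142·2.15²) = 97.502.
The smallest integer n is 98.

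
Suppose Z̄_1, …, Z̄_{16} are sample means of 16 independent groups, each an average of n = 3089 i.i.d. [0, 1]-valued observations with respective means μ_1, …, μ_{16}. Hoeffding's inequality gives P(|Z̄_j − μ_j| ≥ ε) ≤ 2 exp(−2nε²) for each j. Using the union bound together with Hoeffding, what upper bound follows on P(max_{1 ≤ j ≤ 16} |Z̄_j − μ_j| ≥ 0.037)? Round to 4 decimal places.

0.0068

Per-experiment Hoeffding bound: 2·exp(−2·3089·0.037²) = 2·exp(−8.45768) = 0.00042453.
Union bound over 16 events: 16·0.00042453 = 0.00679.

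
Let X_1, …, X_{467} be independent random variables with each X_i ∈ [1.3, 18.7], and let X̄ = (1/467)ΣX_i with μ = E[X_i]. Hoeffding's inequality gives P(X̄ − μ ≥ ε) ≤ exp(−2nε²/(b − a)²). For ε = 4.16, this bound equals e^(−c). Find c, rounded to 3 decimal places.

c = 2nε²/(b − a)² = 2·467·4.16² / 17.4² = 53.3869.

53.387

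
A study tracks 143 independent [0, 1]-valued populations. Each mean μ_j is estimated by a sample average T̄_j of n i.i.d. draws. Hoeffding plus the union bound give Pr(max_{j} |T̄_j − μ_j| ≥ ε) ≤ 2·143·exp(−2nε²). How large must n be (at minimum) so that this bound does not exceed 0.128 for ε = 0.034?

3336

Need 2·143·exp(−2nε²) ≤ 0.128, i.e. exp(−2nε²) ≤ 0.128/286.
So 2nε² ≥ ln(286/0.128) = 7.711717.
Hence n ≥ 7.711717/(2·0.034²) = 3335.518.
The smallest integer n is 3336.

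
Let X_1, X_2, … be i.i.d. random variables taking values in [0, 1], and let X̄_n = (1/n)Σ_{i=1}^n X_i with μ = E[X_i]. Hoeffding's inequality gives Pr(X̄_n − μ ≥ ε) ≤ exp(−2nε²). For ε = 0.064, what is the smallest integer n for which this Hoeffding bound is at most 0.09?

Require exp(−2nε²) ≤ 0.09, i.e. 2nε² ≥ ln(1/0.09) = 2.407946.
So n ≥ 2.407946 / (2·0.064²) = 293.939.
The smallest integer n is 294.

294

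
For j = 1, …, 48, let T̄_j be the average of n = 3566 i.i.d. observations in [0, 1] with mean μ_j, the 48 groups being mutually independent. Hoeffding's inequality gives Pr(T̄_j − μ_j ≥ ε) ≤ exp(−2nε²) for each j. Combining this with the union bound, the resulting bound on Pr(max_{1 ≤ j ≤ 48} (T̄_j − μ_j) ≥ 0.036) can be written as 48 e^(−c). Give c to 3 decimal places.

Union bound over the 48 events: Pr(max_{1 ≤ j ≤ 48} (T̄_j − μ_j) ≥ 0.036) ≤ 48·exp(−2nε²) = 48 exp(−2·3566·0.036²).
So c = 2·3566·0.036² = 9.2431.

9.243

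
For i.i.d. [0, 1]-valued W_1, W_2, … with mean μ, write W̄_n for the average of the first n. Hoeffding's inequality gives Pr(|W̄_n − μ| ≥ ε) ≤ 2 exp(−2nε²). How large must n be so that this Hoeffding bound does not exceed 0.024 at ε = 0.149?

Require 2·exp(−2nε²) ≤ 0.024, i.e. 2nε² ≥ ln(2/0.024) = 4.422849.
So n ≥ 4.422849 / (2·0.149²) = 99.609.
The smallest integer n is 100.

100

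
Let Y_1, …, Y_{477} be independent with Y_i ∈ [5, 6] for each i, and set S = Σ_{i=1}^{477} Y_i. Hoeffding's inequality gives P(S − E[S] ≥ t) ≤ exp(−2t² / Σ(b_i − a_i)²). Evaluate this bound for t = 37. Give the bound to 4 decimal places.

Σ(b_i − a_i)² = 477·(1)² = 477.
Exponent = 2·37²/477 = 5.7400.
Bound = exp(−5.7400) = 0.00321.

0.0032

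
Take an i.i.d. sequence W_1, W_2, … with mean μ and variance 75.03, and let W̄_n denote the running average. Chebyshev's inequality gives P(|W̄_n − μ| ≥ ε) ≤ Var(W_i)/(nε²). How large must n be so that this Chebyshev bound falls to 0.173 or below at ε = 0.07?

88511

Require 75.03/(n·0.07²) ≤ 0.173, i.e. n ≥ 75.03/(0.173·0.07²) = 88510.086.
The smallest integer n is 88511.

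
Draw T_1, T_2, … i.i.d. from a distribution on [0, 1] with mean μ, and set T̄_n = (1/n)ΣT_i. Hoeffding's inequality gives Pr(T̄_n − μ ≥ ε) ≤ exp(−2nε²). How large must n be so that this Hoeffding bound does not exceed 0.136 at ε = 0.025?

Require exp(−2nε²) ≤ 0.136, i.e. 2nε² ≥ ln(1/0.136) = 1.995100.
So n ≥ 1.995100 / (2·0.025²) = 1596.080.
The smallest integer n is 1597.

1597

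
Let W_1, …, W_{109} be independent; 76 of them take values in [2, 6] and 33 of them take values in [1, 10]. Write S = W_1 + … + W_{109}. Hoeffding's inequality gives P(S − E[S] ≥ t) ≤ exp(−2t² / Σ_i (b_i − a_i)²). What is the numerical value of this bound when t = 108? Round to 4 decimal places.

0.0025

Σ(b_i − a_i)² = 76·4² + 33·9² = 3889.
Exponent = 2·108² / 3889 = 5.99846.
Bound = exp(−5.99846) = 0.00248.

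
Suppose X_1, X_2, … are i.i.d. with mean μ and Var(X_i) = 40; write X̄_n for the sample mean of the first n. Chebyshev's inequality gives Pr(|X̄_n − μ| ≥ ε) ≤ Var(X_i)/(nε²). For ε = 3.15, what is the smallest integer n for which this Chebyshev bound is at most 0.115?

36

Require 40/(n·3.15²) ≤ 0.115, i.e. n ≥ 40/(0.115·3.15²) = 35.054.
The smallest integer n is 36.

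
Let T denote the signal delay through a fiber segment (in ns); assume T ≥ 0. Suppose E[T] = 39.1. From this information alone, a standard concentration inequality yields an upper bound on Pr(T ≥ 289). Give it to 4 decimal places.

Only the mean of a non-negative variable is known, so Markov's inequality is the applicable tail bound.
Markov's inequality: for a non-negative random variable, Pr(T ≥ a) ≤ E[T]/a.
Here E[T] = 39.1 and a = 289, so the bound is 39.1/289 = 0.1353.

0.1353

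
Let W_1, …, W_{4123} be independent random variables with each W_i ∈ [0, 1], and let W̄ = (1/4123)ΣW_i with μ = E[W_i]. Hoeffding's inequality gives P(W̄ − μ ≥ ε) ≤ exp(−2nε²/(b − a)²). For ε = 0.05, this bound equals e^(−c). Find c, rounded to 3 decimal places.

c = 2nε²/(b − a)² = 2·4123·0.05² / 1² = 20.6150.

20.615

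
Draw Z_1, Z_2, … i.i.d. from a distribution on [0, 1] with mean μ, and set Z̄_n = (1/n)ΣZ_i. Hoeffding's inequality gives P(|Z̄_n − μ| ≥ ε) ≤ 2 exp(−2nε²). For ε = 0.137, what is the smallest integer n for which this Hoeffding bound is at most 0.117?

Require 2·exp(−2nε²) ≤ 0.117, i.e. 2nε² ≥ ln(2/0.117) = 2.838729.
So n ≥ 2.838729 / (2·0.137²) = 75.623.
The smallest integer n is 76.

76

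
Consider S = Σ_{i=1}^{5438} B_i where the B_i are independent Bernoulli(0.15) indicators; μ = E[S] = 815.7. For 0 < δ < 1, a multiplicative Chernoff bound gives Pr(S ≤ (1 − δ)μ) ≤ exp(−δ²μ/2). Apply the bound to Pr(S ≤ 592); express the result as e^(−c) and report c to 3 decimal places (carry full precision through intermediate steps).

30.674

Write 592 = (1 − δ)μ, so δ = 1 − 592/815.7 = 0.274243…
Then the exponent is δ²μ/2 = (μ − 592)²/(2μ) = 30.674077.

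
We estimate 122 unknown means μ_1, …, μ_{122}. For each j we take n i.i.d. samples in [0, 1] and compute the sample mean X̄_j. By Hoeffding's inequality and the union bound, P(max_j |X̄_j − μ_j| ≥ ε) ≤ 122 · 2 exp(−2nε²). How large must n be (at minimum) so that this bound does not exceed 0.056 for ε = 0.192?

114

Need 2·122·exp(−2nε²) ≤ 0.056, i.e. exp(−2nε²) ≤ 0.056/244.
So 2nε² ≥ ln(244/0.056) = 8.379572.
Hence n ≥ 8.379572/(2·0.192²) = 113.655.
The smallest integer n is 114.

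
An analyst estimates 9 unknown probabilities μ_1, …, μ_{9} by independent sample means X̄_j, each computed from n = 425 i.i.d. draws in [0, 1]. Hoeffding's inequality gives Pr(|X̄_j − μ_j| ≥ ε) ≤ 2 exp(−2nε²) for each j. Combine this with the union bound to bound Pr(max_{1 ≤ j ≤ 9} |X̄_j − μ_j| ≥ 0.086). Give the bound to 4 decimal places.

0.0335

Per-experiment Hoeffding bound: 2·exp(−2·425·0.086²) = 2·exp(−6.28660) = 0.0037222.
Union bound over 9 events: 9·0.0037222 = 0.03350.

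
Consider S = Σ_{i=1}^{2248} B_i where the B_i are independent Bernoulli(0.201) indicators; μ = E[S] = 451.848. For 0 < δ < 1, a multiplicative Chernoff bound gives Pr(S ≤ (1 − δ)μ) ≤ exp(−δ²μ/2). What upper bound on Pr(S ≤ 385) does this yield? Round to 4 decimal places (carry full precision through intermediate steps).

Write 385 = (1 − δ)μ, so δ = 1 − 385/451.848 = 0.1479436…
Then the exponent is δ²μ/2 = (μ − 385)²/(2μ) = 4.944865.
Bound = exp(−4.944865) = 0.00712.

0.0071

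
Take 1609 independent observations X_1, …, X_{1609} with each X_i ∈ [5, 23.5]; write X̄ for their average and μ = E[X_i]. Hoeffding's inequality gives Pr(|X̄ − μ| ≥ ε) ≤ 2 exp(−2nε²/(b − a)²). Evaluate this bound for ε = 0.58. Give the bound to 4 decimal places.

Exponent: 2nε²/(b − a)² = 2·1609·0.58² / 18.5² = 3.16300.
Bound = 2·exp(−3.16300) = 0.08460.

0.0846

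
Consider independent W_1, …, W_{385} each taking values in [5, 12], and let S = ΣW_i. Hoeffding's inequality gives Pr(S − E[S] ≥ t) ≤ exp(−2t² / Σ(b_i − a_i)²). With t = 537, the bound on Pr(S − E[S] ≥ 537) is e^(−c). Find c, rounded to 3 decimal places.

30.572

Σ(b_i − a_i)² = 385·(7)² = 18865.
c = 2t²/18865 = 2·537²/18865 = 30.5719.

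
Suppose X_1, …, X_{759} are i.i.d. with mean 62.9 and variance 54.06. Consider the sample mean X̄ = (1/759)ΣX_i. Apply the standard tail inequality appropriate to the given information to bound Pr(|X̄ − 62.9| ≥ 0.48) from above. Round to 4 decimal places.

With mean and variance of each term known, Chebyshev's inequality bounds the deviation of the sum (or sample mean).
Var(X̄) = Var(X_i)/n = 54.06/759 = 0.071225.
Chebyshev: Pr(|X̄ − 62.9| ≥ 0.48) ≤ Var(X̄)/(0.48)² = 54.06/(759·0.48²) = 0.3091.

0.3091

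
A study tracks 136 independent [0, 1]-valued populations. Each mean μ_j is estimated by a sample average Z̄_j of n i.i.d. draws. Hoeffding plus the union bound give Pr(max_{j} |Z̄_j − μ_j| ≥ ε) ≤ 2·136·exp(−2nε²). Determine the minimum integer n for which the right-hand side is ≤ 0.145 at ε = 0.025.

6030

Need 2·136·exp(−2nε²) ≤ 0.145, i.e. exp(−2nε²) ≤ 0.145/272.
So 2nε² ≥ ln(272/0.145) = 7.536824.
Hence n ≥ 7.536824/(2·0.025²) = 6029.459.
The smallest integer n is 6030.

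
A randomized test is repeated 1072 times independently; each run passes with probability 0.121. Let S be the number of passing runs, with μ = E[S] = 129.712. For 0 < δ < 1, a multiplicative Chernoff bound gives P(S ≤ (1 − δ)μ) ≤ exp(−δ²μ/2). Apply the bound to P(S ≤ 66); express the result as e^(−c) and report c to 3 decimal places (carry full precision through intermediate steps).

15.647

Write 66 = (1 − δ)μ, so δ = 1 − 66/129.712 = 0.4911805…
Then the exponent is δ²μ/2 = (μ − 66)²/(2μ) = 15.647045.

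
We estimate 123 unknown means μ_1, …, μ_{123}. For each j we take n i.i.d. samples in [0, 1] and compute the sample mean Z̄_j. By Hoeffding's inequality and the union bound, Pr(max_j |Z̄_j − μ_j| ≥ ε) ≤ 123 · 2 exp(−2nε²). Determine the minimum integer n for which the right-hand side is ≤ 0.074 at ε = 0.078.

Need 2·123·exp(−2nε²) ≤ 0.074, i.e. exp(−2nε²) ≤ 0.074/246.
So 2nε² ≥ ln(246/0.074) = 8.109022.
Hence n ≥ 8.109022/(2·0.078²) = 666.422.
The smallest integer n is 667.

667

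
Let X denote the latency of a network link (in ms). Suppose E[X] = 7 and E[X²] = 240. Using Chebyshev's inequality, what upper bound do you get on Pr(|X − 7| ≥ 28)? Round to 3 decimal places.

Var(X) = E[X²] − (E[X])² = 240 − 49 = 191.
Chebyshev's inequality: Pr(|X − μ| ≥ t) ≤ Var(X)/t² = 191/784 = 0.2436.

0.244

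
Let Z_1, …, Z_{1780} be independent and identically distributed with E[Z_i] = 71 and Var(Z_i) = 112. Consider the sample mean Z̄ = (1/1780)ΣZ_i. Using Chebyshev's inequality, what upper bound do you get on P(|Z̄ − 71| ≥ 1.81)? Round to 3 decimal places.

Var(Z̄) = Var(Z_i)/n = 112/1780 = 0.062921.
Chebyshev: P(|Z̄ − 71| ≥ 1.81) ≤ Var(Z̄)/(1.81)² = 112/(1780·1.81²) = 0.0192.

0.019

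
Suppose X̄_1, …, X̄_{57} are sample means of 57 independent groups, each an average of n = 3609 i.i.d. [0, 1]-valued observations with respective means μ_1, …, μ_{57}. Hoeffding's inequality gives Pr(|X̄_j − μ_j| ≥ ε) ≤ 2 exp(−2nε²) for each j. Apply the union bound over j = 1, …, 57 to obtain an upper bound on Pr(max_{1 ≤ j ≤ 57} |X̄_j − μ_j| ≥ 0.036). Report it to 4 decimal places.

0.0099

Per-experiment Hoeffding bound: 2·exp(−2·3609·0.036²) = 2·exp(−9.35453) = 0.00017315.
Union bound over 57 events: 57·0.00017315 = 0.00987.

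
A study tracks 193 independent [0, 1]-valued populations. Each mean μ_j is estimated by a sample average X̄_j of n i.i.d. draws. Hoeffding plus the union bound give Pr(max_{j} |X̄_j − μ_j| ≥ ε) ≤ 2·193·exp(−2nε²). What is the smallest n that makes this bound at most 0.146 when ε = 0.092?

Need 2·193·exp(−2nε²) ≤ 0.146, i.e. exp(−2nε²) ≤ 0.146/386.
So 2nε² ≥ ln(386/0.146) = 7.879986.
Hence n ≥ 7.879986/(2·0.092²) = 465.500.
The smallest integer n is 466.

466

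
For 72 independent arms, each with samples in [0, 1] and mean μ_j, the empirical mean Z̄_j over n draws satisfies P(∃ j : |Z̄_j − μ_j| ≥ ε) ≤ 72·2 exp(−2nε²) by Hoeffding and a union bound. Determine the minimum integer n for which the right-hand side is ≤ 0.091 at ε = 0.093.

Need 2·72·exp(−2nε²) ≤ 0.091, i.e. exp(−2nε²) ≤ 0.091/144.
So 2nε² ≥ ln(144/0.091) = 7.366709.
Hence n ≥ 7.366709/(2·0.093²) = 425.871.
The smallest integer n is 426.

426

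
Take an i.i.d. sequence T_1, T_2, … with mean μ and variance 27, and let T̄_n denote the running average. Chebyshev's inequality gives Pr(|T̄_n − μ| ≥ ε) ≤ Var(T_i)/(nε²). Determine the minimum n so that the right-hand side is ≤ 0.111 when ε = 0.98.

Require 27/(n·0.98²) ≤ 0.111, i.e. n ≥ 27/(0.111·0.98²) = 253.273.
The smallest integer n is 254.

254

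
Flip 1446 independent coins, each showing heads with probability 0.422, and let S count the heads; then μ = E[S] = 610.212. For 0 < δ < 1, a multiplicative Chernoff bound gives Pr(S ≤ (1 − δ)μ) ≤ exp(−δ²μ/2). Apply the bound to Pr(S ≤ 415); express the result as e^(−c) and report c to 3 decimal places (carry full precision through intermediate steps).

Write 415 = (1 − δ)μ, so δ = 1 − 415/610.212 = 0.3199085…
Then the exponent is δ²μ/2 = (μ − 415)²/(2μ) = 31.224988.

31.225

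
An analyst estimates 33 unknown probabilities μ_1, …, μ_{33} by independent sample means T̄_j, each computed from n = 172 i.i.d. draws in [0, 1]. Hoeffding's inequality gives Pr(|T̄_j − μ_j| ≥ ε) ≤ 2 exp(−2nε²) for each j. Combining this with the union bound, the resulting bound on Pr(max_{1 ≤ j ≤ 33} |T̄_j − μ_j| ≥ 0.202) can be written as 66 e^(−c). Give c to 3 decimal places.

14.037

Union bound over the 33 events: Pr(max_{1 ≤ j ≤ 33} |T̄_j − μ_j| ≥ 0.202) ≤ 33·2·exp(−2nε²) = 66 exp(−2·172·0.202²).
So c = 2·172·0.202² = 14.0366.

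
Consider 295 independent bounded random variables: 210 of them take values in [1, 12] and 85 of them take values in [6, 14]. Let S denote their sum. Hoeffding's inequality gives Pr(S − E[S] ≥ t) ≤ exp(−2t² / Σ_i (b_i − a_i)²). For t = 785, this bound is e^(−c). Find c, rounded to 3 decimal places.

Σ(b_i − a_i)² = 210·11² + 85·8² = 30850.
c = 2t² / 30850 = 2·785² / 30850 = 39.9498.

39.950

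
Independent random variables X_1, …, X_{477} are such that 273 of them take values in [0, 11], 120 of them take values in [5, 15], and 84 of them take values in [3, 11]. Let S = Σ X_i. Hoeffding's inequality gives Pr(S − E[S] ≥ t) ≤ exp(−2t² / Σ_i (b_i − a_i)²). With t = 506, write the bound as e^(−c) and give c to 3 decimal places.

Σ(b_i − a_i)² = 273·11² + 120·10² + 84·8² = 50409.
c = 2t² / 50409 = 2·506² / 50409 = 10.1583.

10.158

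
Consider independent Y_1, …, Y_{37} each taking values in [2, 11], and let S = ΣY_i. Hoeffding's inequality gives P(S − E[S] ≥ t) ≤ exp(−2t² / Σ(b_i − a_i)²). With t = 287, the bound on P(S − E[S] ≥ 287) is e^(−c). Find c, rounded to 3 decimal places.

54.968

Σ(b_i − a_i)² = 37·(9)² = 2997.
c = 2t²/2997 = 2·287²/2997 = 54.9676.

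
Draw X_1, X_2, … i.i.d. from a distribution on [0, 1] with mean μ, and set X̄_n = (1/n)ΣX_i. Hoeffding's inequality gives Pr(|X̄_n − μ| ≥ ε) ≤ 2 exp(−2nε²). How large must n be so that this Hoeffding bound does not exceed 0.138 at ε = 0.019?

Require 2·exp(−2nε²) ≤ 0.138, i.e. 2nε² ≥ ln(2/0.138) = 2.673649.
So n ≥ 2.673649 / (2·0.019²) = 3703.115.
The smallest integer n is 3704.

3704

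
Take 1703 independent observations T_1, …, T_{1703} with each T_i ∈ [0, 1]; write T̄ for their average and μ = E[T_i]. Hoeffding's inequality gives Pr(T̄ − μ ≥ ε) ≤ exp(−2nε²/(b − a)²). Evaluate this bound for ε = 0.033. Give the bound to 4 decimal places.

0.0245

Exponent: 2nε²/(b − a)² = 2·1703·0.033² / 1² = 3.70913.
Bound = exp(−3.70913) = 0.02450.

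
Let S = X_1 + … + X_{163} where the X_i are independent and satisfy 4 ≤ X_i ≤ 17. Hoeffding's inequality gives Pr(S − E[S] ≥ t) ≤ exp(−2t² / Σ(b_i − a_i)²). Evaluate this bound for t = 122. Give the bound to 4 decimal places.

Σ(b_i − a_i)² = 163·(13)² = 27547.
Exponent = 2·122²/27547 = 1.0806.
Bound = exp(−1.0806) = 0.33938.

0.3394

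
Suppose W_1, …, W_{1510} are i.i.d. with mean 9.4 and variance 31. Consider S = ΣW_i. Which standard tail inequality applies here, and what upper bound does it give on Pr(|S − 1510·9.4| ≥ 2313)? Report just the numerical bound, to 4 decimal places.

With mean and variance of each term known, Chebyshev's inequality bounds the deviation of the sum (or sample mean).
Var(S) = n·Var(W_i) = 1510·31 = 46810.
Chebyshev: Pr(|S − 1510·9.4| ≥ 2313) ≤ Var(S)/2313² = 46810/5349969 = 0.0087.

0.0087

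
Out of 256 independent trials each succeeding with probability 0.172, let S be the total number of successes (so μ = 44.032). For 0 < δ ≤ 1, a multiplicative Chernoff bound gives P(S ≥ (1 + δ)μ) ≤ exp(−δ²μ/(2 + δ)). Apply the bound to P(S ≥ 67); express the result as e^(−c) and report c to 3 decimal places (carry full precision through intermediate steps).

Write 67 = (1 + δ)μ, so δ = 67/44.032 − 1 = 0.5216206…
Then the exponent is δ²μ/(2 + δ) = (67 − μ)² / (μ·(2 + δ)) = 4.751144.

4.751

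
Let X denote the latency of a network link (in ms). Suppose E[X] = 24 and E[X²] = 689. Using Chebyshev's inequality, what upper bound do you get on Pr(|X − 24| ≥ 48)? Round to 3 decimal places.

Var(X) = E[X²] − (E[X])² = 689 − 576 = 113.
Chebyshev's inequality: Pr(|X − μ| ≥ t) ≤ Var(X)/t² = 113/2304 = 0.0490.

0.049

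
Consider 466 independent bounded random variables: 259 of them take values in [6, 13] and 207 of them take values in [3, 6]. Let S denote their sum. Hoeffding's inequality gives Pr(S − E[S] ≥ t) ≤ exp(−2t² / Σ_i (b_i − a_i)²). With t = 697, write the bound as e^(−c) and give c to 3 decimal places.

Σ(b_i − a_i)² = 259·7² + 207·3² = 14554.
c = 2t² / 14554 = 2·697² / 14554 = 66.7595.

66.760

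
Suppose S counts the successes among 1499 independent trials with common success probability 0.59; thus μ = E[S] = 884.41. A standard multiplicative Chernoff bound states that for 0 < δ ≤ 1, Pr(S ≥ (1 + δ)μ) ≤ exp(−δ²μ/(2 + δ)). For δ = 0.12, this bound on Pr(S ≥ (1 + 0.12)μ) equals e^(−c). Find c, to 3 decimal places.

6.007

c = δ²μ/(2 + δ) = 0.12²·884.41/(2 + 0.12) = 6.0073.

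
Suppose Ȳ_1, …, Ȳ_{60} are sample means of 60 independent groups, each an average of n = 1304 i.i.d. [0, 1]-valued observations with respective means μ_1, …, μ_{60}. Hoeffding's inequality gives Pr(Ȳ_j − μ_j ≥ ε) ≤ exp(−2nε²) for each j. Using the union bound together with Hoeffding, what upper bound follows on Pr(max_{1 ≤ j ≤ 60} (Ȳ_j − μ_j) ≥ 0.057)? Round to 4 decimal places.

0.0125

Per-experiment Hoeffding bound: exp(−2·1304·0.057²) = exp(−8.47339) = 0.00020895.
Union bound over 60 events: 60·0.00020895 = 0.01254.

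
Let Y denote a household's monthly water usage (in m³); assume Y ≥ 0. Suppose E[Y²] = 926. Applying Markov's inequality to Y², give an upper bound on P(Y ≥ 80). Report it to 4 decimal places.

Since Y ≥ 0, the event {Y ≥ 80} is the same as {Y² ≥ 6400}.
Markov's inequality applied to Y² gives P(Y² ≥ 6400) ≤ E[Y²]/6400 = 926/6400 = 0.1447.

0.1447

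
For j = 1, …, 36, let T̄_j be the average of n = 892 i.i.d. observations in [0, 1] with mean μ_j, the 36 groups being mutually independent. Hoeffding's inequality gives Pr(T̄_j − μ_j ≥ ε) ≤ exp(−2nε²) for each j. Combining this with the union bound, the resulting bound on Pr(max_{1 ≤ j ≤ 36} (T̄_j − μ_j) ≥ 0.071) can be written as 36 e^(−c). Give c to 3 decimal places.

8.993

Union bound over the 36 events: Pr(max_{1 ≤ j ≤ 36} (T̄_j − μ_j) ≥ 0.071) ≤ 36·exp(−2nε²) = 36 exp(−2·892·0.071²).
So c = 2·892·0.071² = 8.9931.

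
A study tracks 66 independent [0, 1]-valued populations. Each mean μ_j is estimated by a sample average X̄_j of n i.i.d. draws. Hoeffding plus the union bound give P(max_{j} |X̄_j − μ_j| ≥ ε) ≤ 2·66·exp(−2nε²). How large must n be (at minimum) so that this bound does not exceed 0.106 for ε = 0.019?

Need 2·66·exp(−2nε²) ≤ 0.106, i.e. exp(−2nε²) ≤ 0.106/132.
So 2nε² ≥ ln(132/0.106) = 7.127118.
Hence n ≥ 7.127118/(2·0.019²) = 9871.355.
The smallest integer n is 9872.

9872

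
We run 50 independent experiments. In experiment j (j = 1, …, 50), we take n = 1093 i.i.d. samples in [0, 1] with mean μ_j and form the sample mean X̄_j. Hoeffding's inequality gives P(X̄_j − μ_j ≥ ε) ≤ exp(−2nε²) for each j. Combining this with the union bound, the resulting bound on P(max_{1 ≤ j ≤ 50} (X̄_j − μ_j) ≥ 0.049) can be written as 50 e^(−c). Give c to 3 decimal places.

Union bound over the 50 events: P(max_{1 ≤ j ≤ 50} (X̄_j − μ_j) ≥ 0.049) ≤ 50·exp(−2nε²) = 50 exp(−2·1093·0.049²).
So c = 2·1093·0.049² = 5.2486.

5.249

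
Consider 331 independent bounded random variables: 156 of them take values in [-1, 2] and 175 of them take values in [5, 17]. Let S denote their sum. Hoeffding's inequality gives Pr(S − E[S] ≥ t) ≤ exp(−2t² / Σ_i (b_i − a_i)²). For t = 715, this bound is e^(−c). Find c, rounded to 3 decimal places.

38.432

Σ(b_i − a_i)² = 156·3² + 175·12² = 26604.
c = 2t² / 26604 = 2·715² / 26604 = 38.4322.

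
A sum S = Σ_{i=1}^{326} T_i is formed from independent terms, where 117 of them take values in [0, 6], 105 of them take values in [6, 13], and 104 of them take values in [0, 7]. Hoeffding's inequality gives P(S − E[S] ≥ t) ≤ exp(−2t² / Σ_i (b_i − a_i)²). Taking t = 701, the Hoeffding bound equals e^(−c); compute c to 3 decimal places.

68.000

Σ(b_i − a_i)² = 117·6² + 105·7² + 104·7² = 14453.
c = 2t² / 14453 = 2·701² / 14453 = 67.9999.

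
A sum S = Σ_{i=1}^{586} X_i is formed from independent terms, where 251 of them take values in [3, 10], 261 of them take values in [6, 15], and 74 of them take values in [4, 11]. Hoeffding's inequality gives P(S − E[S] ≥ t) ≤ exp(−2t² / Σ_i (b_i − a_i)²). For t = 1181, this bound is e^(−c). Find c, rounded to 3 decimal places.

Σ(b_i − a_i)² = 251·7² + 261·9² + 74·7² = 37066.
c = 2t² / 37066 = 2·1181² / 37066 = 75.2582.

75.258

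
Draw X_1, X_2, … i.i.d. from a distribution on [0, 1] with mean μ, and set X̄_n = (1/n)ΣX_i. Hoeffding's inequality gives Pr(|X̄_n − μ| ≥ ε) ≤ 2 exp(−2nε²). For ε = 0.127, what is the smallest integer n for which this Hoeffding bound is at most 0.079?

Require 2·exp(−2nε²) ≤ 0.079, i.e. 2nε² ≥ ln(2/0.079) = 3.231455.
So n ≥ 3.231455 / (2·0.127²) = 100.175.
The smallest integer n is 101.

101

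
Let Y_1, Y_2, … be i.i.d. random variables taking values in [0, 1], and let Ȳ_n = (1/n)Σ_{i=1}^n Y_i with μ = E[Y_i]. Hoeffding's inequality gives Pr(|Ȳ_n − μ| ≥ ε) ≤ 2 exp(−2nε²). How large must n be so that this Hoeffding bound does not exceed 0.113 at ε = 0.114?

Require 2·exp(−2nε²) ≤ 0.113, i.e. 2nε² ≥ ln(2/0.113) = 2.873515.
So n ≥ 2.873515 / (2·0.114²) = 110.554.
The smallest integer n is 111.

111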